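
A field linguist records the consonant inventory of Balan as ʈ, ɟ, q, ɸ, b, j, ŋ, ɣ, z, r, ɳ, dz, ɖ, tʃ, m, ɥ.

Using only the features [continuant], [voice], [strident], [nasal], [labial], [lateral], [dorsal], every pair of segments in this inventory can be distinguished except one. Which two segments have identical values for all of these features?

On the given features, /j/ and /ɣ/ have an identical profile: [+continuant], [+voice], [−strident], [−nasal], [−labial], [−lateral], [+dorsal]. No other two segments in the inventory coincide on all 7 features. (They do differ in [sonorant] and [back], which are not among the given features.)

j, ɣ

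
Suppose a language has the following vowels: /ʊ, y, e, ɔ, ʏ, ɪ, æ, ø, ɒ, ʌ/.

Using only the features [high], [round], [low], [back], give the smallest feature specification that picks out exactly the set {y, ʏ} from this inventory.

[+high, −back, +round]

Every target segment is [+high], [−back], [+round]; each remaining inventory member fails at least one of these. Each conjunct is needed — [−back, +round] alone would also admit /ø/; [+high, +round] alone would also admit /ʊ/; [+high, −back] alone would also admit /ɪ/ — and no other combination of two listed features has exactly this extension, so three is the minimum.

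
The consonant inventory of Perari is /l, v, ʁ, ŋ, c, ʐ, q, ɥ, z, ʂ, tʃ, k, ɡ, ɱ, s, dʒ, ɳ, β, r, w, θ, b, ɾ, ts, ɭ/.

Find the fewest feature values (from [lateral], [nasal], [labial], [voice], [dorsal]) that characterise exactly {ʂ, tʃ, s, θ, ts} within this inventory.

[−voice, −dorsal]

The class [−voice], [−dorsal] has exactly /ʂ, tʃ, s, θ, ts/ as its extension in this inventory. No smaller conjunction from the listed features achieves this: [−dorsal] alone would also admit /l, v, ʐ, z, …/; [−voice] alone would also admit /c, q, k/; and checking the remaining single features turns up none with this extension.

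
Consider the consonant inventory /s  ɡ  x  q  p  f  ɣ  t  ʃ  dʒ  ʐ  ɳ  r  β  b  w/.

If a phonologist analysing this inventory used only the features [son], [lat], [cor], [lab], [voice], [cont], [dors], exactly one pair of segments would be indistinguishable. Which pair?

On the given features, /ʃ/ and /s/ have an identical profile: [-sonorant], [-lateral], [+coronal], [-labial], [-voice], [+continuant], [-dorsal]. No other two segments in the inventory coincide on all 7 features. (They do differ in [anterior] and [distributed], which are not among the given features.)

ʃ, s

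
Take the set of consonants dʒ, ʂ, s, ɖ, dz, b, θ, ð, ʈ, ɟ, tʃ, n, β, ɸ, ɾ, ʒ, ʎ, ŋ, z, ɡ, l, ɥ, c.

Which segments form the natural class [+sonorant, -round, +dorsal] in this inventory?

First, the [+sonorant] segments are /n, ɾ, ʎ, ŋ, l, ɥ/.
Within that set, [-round] gives /n, ɾ, ʎ, ŋ, l/.
Then [+dorsal] leaves /ʎ, ŋ/.

ʎ, ŋ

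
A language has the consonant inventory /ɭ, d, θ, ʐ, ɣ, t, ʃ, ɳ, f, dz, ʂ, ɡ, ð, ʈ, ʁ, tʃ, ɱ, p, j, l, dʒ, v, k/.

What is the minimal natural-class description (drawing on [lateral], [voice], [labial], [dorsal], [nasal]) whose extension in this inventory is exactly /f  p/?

The class [−voice], [+labial] has exactly /f, p/ as its extension in this inventory. No smaller conjunction from the listed features achieves this: [+labial] alone would also admit /ɱ, v/; [−voice] alone would also admit /θ, t, ʃ, ʂ, …/; and checking the remaining single features turns up none with this extension.

[−voice, +labial]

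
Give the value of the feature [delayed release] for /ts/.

[+delayed release]

/ts/ is the voiceless alveolar affricate, hence [+delayed release].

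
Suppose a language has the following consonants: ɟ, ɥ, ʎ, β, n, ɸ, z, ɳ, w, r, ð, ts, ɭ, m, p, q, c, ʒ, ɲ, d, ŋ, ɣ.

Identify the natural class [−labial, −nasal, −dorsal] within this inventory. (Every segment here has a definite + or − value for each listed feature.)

Eliminate segments failing any feature: /ɟ, ʎ, q, c, ɣ/ are [+dorsal]; /ɥ, β, ɸ, w, m, p/ are [+labial]; /n, ɳ, ɲ, ŋ/ are [+nasal]. The remaining /z, r, ð, ts, ɭ, ʒ, d/ satisfy [−labial], [−nasal], [−dorsal].

z, r, ð, ts, ɭ, ʒ, d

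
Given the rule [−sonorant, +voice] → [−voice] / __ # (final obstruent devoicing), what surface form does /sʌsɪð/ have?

Only the final segment /ð/ is both word-final and matches the structural description. It is a voiced dental fricative, so [−sonorant, +voice] holds; changing it to [−voice] with all other features held fixed yields /θ/ (voiceless dental fricative). No other segment meets both the structural description and the environment, so the output is [sʌsɪθ].

[sʌsɪθ]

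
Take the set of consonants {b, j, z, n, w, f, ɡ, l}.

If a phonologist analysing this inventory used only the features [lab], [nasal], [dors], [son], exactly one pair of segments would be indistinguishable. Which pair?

/f/ (voiceless labiodental fricative) and /b/ (voiced bilabial stop) are both [+labial], [−nasal], [−dorsal], [−sonorant], so none of the listed features separates them. (They do differ in [voice] and [continuant], which are not among the given features.) Every other pair in the inventory differs on at least one listed feature.

f, b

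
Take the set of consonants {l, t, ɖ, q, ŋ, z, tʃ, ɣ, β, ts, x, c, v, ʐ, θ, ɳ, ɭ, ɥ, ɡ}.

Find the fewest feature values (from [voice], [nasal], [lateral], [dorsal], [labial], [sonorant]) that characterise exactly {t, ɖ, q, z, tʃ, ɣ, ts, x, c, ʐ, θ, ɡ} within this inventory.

[-sonorant, -labial]

The class [-sonorant], [-labial] has exactly /t, ɖ, q, z, tʃ, ɣ, ts, x, c, ʐ, θ, ɡ/ as its extension in this inventory. No smaller conjunction from the listed features achieves this: [-labial] alone would also admit /l, ŋ, ɳ, ɭ/; [-sonorant] alone would also admit /β, v/; and checking the remaining single features turns up none with this extension.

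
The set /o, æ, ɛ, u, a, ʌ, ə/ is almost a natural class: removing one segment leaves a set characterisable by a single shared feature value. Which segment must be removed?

The remaining segments after removing /u/ share [−high]; /u/ (high back rounded tense vowel) is [+high]. For every other candidate removal, the leftover set fails to share any single feature value that the removed segment lacks.

u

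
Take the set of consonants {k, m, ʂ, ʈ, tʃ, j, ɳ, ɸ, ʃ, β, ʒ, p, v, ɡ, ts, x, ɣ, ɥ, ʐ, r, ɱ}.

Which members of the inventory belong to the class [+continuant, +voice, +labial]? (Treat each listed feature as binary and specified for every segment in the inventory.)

Checking each segment against [+continuant], [+voice], [+labial]: /β/ (voiced bilabial fricative), /v/ (voiced labiodental fricative), /ɥ/ (labial-palatal glide) satisfy every feature; every other segment in the inventory fails at least one.

β, v, ɥ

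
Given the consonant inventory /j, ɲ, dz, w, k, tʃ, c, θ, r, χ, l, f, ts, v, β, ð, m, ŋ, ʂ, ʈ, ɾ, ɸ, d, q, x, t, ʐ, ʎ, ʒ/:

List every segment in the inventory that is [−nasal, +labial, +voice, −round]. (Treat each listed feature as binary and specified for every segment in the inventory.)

First, the [−nasal] segments are /j, dz, w, k, tʃ, c, θ, r, χ, l, f, ts, v, β, ð, ʂ, ʈ, ɾ, ɸ, d, q, x, t, ʐ, ʎ, ʒ/.
Among these, [+labial] gives /w, f, v, β, ɸ/.
Then [+voice] gives /w, v, β/.
Within that set, [−round] leaves /v, β/.

v, β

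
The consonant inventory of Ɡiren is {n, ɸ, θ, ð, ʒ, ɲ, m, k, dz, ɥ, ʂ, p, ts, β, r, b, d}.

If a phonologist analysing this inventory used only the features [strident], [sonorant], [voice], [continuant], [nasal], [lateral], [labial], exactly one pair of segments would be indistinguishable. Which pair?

On the given features, /ɲ/ and /n/ have an identical profile: [-strident], [+sonorant], [+voice], [-continuant], [+nasal], [-lateral], [-labial]. No other two segments in the inventory coincide on all 7 features. (They do differ in [dorsal], which is not among the given features.)

ɲ, n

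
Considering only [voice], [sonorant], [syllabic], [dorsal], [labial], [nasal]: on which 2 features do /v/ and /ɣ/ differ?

The two segments share [+voice], [−sonorant], [−syllabic], [−nasal]. The only features from the list on which they differ: /v/ is [+labial] while /ɣ/ is [−labial]; /v/ is [−dorsal] while /ɣ/ is [+dorsal].

[labial], [dorsal]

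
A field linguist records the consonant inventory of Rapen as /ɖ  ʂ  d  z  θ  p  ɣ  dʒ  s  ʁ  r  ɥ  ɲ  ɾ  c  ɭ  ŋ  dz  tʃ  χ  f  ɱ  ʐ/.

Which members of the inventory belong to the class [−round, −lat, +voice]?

ɖ, d, z, ɣ, dʒ, ʁ, r, ɲ, ɾ, ŋ, dz, ɱ, ʐ

First, the [−round] segments are /ɖ, ʂ, d, z, θ, p, ɣ, dʒ, s, ʁ, r, ɲ, ɾ, c, ɭ, ŋ, dz, tʃ, χ, f, ɱ, ʐ/.
Within that set, [−lateral] gives /ɖ, ʂ, d, z, θ, p, ɣ, dʒ, s, ʁ, r, ɲ, ɾ, c, ŋ, dz, tʃ, χ, f, ɱ, ʐ/.
Then [+voice] leaves /ɖ, d, z, ɣ, dʒ, ʁ, r, ɲ, ɾ, ŋ, dz, ɱ, ʐ/.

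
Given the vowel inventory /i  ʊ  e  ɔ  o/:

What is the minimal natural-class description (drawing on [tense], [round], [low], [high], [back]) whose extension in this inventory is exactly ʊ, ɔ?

/ʊ, ɔ/ are exactly the [−tense] segments in the inventory, so a single feature suffices.

[−tense]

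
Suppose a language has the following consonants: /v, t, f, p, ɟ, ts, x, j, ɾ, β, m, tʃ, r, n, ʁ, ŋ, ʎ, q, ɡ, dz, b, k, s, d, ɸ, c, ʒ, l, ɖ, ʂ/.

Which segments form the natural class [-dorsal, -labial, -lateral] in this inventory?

Checking each segment against [-dorsal], [-labial], [-lateral]: /t/ (voiceless alveolar stop), /ts/ (voiceless alveolar affricate), /ɾ/ (alveolar tap), /tʃ/ (voiceless postalveolar affricate), /r/ (alveolar trill), /n/ (alveolar nasal), among others, satisfy every feature; every other segment in the inventory fails at least one.

t, ts, ɾ, tʃ, r, n, dz, s, d, ʒ, ɖ, ʂ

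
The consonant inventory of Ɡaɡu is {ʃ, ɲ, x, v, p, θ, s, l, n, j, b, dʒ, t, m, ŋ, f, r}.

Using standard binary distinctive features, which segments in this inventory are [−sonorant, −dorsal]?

Checking each segment against [−sonorant], [−dorsal]: /ʃ/ (voiceless postalveolar fricative), /v/ (voiced labiodental fricative), /p/ (voiceless bilabial stop), /θ/ (voiceless dental fricative), /s/ (voiceless alveolar fricative), /b/ (voiced bilabial stop), among others, satisfy every feature; every other segment in the inventory fails at least one.

ʃ, v, p, θ, s, b, dʒ, t, f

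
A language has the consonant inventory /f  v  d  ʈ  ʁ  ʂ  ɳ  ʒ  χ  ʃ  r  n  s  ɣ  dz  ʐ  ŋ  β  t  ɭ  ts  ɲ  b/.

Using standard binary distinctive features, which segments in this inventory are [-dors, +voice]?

Checking each segment against [-dorsal], [+voice]: /v/ (voiced labiodental fricative), /d/ (voiced alveolar stop), /ɳ/ (retroflex nasal), /ʒ/ (voiced postalveolar fricative), /r/ (alveolar trill), /n/ (alveolar nasal), among others, satisfy every feature; every other segment in the inventory fails at least one.

v, d, ɳ, ʒ, r, n, dz, ʐ, β, ɭ, b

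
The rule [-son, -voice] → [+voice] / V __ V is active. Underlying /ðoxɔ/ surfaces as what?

[ðoɣɔ]

The only segment in the rule's environment that also matches [-son, -voice] is /x/. Applying [+voice] turns the voiceless velar fricative into /ɣ/ (voiced velar fricative), giving [ðoɣɔ].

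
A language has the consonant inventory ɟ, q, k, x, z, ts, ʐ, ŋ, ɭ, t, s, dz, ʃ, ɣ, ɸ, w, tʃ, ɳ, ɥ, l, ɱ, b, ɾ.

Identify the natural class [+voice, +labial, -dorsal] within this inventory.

ɱ, b

Checking each segment against [+voice], [+labial], [-dorsal]: /ɱ/ (labiodental nasal), /b/ (voiced bilabial stop) satisfy every feature; every other segment in the inventory fails at least one.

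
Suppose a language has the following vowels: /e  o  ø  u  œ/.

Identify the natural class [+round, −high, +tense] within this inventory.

Eliminate segments failing any feature: /e/ is [−round]; /u/ is [+high]; /œ/ is [−tense]. The remaining /o, ø/ satisfy [+round], [−high], [+tense].

o, ø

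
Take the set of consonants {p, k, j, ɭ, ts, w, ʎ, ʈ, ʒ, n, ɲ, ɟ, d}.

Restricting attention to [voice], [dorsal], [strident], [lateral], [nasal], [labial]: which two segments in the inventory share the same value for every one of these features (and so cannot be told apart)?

Both /ɟ/ and /j/ are [+voice], [+dorsal], [-strident], [-lateral], [-nasal], [-labial]. Since the list omits [sonorant] and [continuant] — which do distinguish the voiced palatal stop from the palatal glide — this pair collapses; all other pairs remain distinct.

ɟ, j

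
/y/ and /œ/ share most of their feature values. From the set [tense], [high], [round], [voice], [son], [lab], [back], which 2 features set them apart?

/y/ (high front rounded tense vowel) and /œ/ (mid front rounded lax vowel) agree on [+round], [+voice], [+sonorant], [+labial], [−back]. They differ on [high] (/y/ [+], /œ/ [−]), [tense] (/y/ [+], /œ/ [−]).

[high], [tense]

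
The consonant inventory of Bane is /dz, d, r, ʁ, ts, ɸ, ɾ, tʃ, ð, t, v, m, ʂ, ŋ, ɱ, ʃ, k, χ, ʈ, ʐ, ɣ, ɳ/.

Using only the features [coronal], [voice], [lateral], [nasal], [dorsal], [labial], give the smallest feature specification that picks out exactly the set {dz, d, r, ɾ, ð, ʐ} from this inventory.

/dz, d, r, ɾ, ð, ʐ/ are all [+voice], [-nasal], [+coronal], and no other segment in the inventory matches all three values. Dropping any one of them over-generates: [-nasal, +coronal] alone would also admit /ts, tʃ, t, ʂ, …/; [+voice, +coronal] alone would also admit /ɳ/; [+voice, -nasal] alone would also admit /ʁ, v, ɣ/. No other combination of two listed features picks out exactly this set either, so fewer than three features will not do.

[+voice, -nasal, +coronal]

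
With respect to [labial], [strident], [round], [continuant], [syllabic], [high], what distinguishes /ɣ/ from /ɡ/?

[continuant]

/ɣ/ (voiced velar fricative) and /ɡ/ (voiced velar stop) agree on [-labial], [-strident], [-round], [-syllabic], [+high]. They differ on [continuant] (/ɣ/ [+], /ɡ/ [-]).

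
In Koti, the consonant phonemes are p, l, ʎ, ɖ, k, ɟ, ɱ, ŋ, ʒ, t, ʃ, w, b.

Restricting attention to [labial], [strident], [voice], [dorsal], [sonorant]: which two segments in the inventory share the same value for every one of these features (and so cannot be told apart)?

On the given features, /ŋ/ and /ʎ/ have an identical profile: [−labial], [−strident], [+voice], [+dorsal], [+sonorant]. No other two segments in the inventory coincide on all 5 features. (They do differ in [nasal], [lateral] and [back], which are not among the given features.)

ŋ, ʎ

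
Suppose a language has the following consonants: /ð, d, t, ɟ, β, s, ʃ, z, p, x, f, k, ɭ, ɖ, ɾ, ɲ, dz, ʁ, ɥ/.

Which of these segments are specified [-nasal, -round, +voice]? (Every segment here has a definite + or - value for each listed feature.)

Eliminate segments failing any feature: /t, s, ʃ, p, x, f, k/ are [-voice]; /ɲ/ is [+nasal]; /ɥ/ is [+round]. The remaining /ð, d, ɟ, β, z, ɭ, ɖ, ɾ, dz, ʁ/ satisfy [-nasal], [-round], [+voice].

ð, d, ɟ, β, z, ɭ, ɖ, ɾ, dz, ʁ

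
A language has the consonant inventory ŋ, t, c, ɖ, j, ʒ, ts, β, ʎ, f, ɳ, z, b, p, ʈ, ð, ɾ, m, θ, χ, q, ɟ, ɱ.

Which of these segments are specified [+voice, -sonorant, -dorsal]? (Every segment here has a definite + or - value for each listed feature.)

ɖ, ʒ, β, z, b, ð

Among the inventory, the [+voice] segments are /ŋ, ɖ, j, ʒ, β, ʎ, ɳ, z, b, ð, ɾ, m, ɟ, ɱ/.
Among these, [-sonorant] gives /ɖ, ʒ, β, z, b, ð, ɟ/.
Among these, [-dorsal] leaves /ɖ, ʒ, β, z, b, ð/.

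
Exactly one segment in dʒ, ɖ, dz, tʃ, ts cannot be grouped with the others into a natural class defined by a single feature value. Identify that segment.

ɖ

/dz, ts, dʒ, tʃ/ are all [+delayed release], but /ɖ/ (voiced retroflex stop) is [-delayed release]. No other single segment can be removed to leave a set sharing one feature value that the removed segment lacks, so /ɖ/ is the odd one out.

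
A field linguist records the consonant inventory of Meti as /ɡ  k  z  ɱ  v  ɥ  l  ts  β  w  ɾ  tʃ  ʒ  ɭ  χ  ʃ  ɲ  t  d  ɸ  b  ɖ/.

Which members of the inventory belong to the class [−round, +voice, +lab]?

ɱ, v, β, b

Eliminate segments failing any feature: /ɡ, z, l, ɾ, ʒ, ɭ, ɲ, d, ɖ/ are [−labial]; /k, ts, tʃ, χ, ʃ, t, ɸ/ are [−voice]; /ɥ, w/ are [+round]. The remaining /ɱ, v, β, b/ satisfy [−round], [+voice], [+labial].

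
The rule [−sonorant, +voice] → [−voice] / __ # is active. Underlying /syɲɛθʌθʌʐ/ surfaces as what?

[syɲɛθʌθʌʂ]

/ʐ/ satisfies [−sonorant, +voice] and sits in __ #. The [−voice] counterpart of the voiced retroflex fricative is /ʂ/. Other segments in /syɲɛθʌθʌʐ/ either fail the structural description or are not in the environment, so the surface form is [syɲɛθʌθʌʂ].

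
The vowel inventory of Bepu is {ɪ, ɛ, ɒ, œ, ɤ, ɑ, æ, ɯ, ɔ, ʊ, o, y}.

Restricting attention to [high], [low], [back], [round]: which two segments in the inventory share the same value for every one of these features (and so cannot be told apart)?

/ɔ/ (mid back rounded lax vowel) and /o/ (mid back rounded tense vowel) are both [−high], [−low], [+back], [+round], so none of the listed features separates them. (They do differ in [tense], which is not among the given features.) Every other pair in the inventory differs on at least one listed feature.

ɔ, o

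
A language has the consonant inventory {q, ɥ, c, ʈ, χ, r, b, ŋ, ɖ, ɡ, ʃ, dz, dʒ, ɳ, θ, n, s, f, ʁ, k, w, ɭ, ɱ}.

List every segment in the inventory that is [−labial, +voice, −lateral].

The [−labial] segments are /q, c, ʈ, χ, r, ŋ, ɖ, ɡ, ʃ, dz, dʒ, ɳ, θ, n, s, ʁ, k, ɭ/.
Within that set, [+voice] gives /r, ŋ, ɖ, ɡ, dz, dʒ, ɳ, n, ʁ, ɭ/.
Within that set, [−lateral] leaves /r, ŋ, ɖ, ɡ, dz, dʒ, ɳ, n, ʁ/.

r, ŋ, ɖ, ɡ, dz, dʒ, ɳ, n, ʁ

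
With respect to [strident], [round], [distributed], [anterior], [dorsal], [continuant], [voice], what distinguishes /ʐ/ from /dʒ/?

[continuant], [distributed]

/ʐ/ is the voiced retroflex fricative and /dʒ/ is the voiced postalveolar affricate. Both are [+strident], [-round], [-anterior], [-dorsal], [+voice]. /ʐ/ is [+continuant] while /dʒ/ is [-continuant]; /ʐ/ is [-distributed] while /dʒ/ is [+distributed], so the distinguishing features are [continuant], [distributed].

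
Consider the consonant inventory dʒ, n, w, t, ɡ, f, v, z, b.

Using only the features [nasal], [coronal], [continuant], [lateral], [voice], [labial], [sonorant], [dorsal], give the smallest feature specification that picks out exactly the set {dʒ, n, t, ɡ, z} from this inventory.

[−labial]

The target set is precisely the extension of [−labial] in this inventory.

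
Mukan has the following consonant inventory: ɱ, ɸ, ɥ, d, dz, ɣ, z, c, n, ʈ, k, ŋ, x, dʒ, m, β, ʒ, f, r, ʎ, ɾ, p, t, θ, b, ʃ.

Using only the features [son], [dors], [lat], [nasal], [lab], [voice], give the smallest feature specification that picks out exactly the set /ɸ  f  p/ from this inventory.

[-voice, +lab]

The class [-voice], [+labial] has exactly /ɸ, f, p/ as its extension in this inventory. No smaller conjunction from the listed features achieves this: [+labial] alone would also admit /ɱ, ɥ, m, β, …/; [-voice] alone would also admit /c, ʈ, k, x, …/; and checking the remaining single features turns up none with this extension.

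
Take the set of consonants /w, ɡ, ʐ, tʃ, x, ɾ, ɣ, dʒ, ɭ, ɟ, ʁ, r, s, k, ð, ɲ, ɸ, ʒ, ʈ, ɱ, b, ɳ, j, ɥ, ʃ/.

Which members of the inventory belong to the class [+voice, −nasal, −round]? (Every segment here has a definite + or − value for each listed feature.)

ɡ, ʐ, ɾ, ɣ, dʒ, ɭ, ɟ, ʁ, r, ð, ʒ, b, j

Checking each segment against [+voice], [−nasal], [−round]: /ɡ/ (voiced velar stop), /ʐ/ (voiced retroflex fricative), /ɾ/ (alveolar tap), /ɣ/ (voiced velar fricative), /dʒ/ (voiced postalveolar affricate), /ɭ/ (retroflex lateral approximant), among others, satisfy every feature; every other segment in the inventory fails at least one.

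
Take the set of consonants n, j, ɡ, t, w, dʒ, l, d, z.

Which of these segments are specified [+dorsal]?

j, ɡ, w

The [+dorsal] segments here are /j, ɡ, w/; the remaining /n, t, dʒ, l, d, z/ are [−dorsal].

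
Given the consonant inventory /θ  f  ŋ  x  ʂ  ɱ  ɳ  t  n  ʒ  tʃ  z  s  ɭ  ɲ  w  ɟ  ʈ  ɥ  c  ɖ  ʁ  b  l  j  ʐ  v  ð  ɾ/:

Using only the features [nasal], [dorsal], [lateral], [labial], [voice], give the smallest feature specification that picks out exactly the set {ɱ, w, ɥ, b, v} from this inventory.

The class [+voice], [+labial] has exactly /ɱ, w, ɥ, b, v/ as its extension in this inventory. No smaller conjunction from the listed features achieves this: [+labial] alone would also admit /f/; [+voice] alone would also admit /ŋ, ɳ, n, ʒ, …/; and checking the remaining single features turns up none with this extension.

[+voice, +labial]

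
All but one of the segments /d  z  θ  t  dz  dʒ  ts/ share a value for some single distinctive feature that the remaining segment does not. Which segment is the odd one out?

The remaining segments after removing /dʒ/ share [+anterior]; /dʒ/ (voiced postalveolar affricate) is [-anterior]. For every other candidate removal, the leftover set fails to share any single feature value that the removed segment lacks.

dʒ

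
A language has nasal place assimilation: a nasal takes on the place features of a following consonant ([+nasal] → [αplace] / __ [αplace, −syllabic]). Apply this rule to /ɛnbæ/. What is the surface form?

[ɛmbæ]

In /ɛnbæ/, the nasal /n/ precedes /b/, which is [+labial]. The nasal assimilates in place, becoming the [+labial] nasal /m/. The surface form is [ɛmbæ].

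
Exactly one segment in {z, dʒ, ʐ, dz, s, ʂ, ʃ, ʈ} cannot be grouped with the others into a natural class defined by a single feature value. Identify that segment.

ʈ

[strident] groups all but one: /dz, z, s, ʂ, ʐ, ʃ, dʒ/ share [+strident] while /ʈ/ (voiceless retroflex stop) alone is [−strident]. Removing any other segment would not leave a single-feature class that excludes it.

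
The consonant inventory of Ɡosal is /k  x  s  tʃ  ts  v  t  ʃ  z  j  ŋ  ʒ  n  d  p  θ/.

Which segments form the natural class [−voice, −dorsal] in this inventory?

Eliminate segments failing any feature: /k, x/ are [+dorsal]; /v, z, j, ŋ, ʒ, n, d/ are [+voice]. The remaining /s, tʃ, ts, t, ʃ, p, θ/ satisfy [−voice], [−dorsal].

s, tʃ, ts, t, ʃ, p, θ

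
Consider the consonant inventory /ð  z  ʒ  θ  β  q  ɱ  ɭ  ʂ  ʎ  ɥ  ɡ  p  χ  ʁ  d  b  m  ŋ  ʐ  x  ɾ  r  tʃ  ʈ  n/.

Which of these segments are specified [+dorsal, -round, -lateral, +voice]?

ɡ, ʁ, ŋ

Eliminate segments failing any feature: /ð, z, ʒ, θ, β, ɱ, ɭ, ʂ, p, d, b, m, ʐ, ɾ, r, tʃ, ʈ, n/ are [-dorsal]; /q, χ, x/ are [-voice]; /ʎ/ is [+lateral]; /ɥ/ is [+round]. The remaining /ɡ, ʁ, ŋ/ satisfy [+dorsal], [-round], [-lateral], [+voice].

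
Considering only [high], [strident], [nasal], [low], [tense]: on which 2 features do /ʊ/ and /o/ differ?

[high], [tense]

The two segments share [−strident], [−nasal], [−low]. The only features from the list on which they differ: /ʊ/ is [+high] while /o/ is [−high]; /ʊ/ is [−tense] while /o/ is [+tense].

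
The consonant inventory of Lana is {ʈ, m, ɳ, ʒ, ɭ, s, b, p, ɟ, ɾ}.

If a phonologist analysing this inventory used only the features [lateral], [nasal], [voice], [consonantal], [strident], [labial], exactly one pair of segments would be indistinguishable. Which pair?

Both /ɾ/ and /ɟ/ are [−lateral], [−nasal], [+voice], [+consonantal], [−strident], [−labial]. Since the list omits [sonorant] and [dorsal] — which do distinguish the alveolar tap from the voiced palatal stop — this pair collapses; all other pairs remain distinct.

ɾ, ɟ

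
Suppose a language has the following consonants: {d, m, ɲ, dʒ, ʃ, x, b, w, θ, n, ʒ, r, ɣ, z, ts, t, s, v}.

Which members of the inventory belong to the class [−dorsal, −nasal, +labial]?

The [−dorsal] segments are /d, m, dʒ, ʃ, b, θ, n, ʒ, r, z, ts, t, s, v/.
Among these, [−nasal] gives /d, dʒ, ʃ, b, θ, ʒ, r, z, ts, t, s, v/.
Intersecting with [+labial] leaves /b, v/.

b, v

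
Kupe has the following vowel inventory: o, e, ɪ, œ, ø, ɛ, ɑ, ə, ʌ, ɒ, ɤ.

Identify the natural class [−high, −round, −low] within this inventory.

e, ɛ, ə, ʌ, ɤ

Eliminate segments failing any feature: /o, œ, ø, ɒ/ are [+round]; /ɪ/ is [+high]; /ɑ/ is [+low]. The remaining /e, ɛ, ə, ʌ, ɤ/ satisfy [−high], [−round], [−low].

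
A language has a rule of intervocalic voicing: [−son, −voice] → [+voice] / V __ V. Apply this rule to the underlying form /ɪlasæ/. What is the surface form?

Only /s/ occurs between two vowels (/a/ __ /æ/) and matches the structural description. It is a voiceless alveolar fricative, so [−son, −voice] holds; changing it to [+voice] with all other features held fixed yields /z/ (voiced alveolar fricative). No other segment meets both the structural description and the environment, so the output is [ɪlazæ].

[ɪlazæ]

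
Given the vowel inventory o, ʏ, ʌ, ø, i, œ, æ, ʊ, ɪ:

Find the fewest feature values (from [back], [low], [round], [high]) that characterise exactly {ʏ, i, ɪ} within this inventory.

Every target segment is [+high], [−back]; each remaining inventory member fails at least one of these. Each conjunct is needed — [−back] alone would also admit /ø, œ, æ/; [+high] alone would also admit /ʊ/ — and no other single listed feature has exactly this extension, so two is the minimum.

[+high, −back]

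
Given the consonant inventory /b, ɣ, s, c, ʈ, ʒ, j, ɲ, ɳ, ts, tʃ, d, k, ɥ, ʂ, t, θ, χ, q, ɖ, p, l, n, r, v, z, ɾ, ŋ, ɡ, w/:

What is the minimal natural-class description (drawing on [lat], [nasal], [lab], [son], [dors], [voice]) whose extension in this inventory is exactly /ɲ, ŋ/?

[+nasal, +dors]

Every target segment is [+nasal], [+dorsal]; each remaining inventory member fails at least one of these. Each conjunct is needed — [+dorsal] alone would also admit /ɣ, c, j, k, …/; [+nasal] alone would also admit /ɳ, n/ — and no other single listed feature has exactly this extension, so two is the minimum.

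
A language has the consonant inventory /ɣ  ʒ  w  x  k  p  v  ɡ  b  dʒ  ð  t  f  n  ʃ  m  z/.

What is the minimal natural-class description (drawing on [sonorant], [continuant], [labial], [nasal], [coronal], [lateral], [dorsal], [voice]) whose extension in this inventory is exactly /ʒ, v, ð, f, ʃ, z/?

The class [+continuant], [−dorsal] has exactly /ʒ, v, ð, f, ʃ, z/ as its extension in this inventory. No smaller conjunction from the listed features achieves this: [−dorsal] alone would also admit /p, b, dʒ, t, …/; [+continuant] alone would also admit /ɣ, w, x/; and checking the remaining single features turns up none with this extension.

[+continuant, −dorsal]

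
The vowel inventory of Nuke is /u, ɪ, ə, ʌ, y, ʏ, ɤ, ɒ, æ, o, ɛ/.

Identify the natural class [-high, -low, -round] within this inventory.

Eliminate segments failing any feature: /u, ɪ, y, ʏ/ are [+high]; /ɒ, æ/ are [+low]; /o/ is [+round]. The remaining /ə, ʌ, ɤ, ɛ/ satisfy [-high], [-low], [-round].

ə, ʌ, ɤ, ɛ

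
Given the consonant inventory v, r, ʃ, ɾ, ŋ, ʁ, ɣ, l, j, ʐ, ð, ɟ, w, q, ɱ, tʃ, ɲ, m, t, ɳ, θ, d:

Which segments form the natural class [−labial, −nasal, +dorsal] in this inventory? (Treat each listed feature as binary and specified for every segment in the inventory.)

ʁ, ɣ, j, ɟ, q

Eliminate segments failing any feature: /v, w, ɱ, m/ are [+labial]; /r, ʃ, ɾ, l, ʐ, ð, tʃ, t, θ, d/ are [−dorsal]; /ŋ, ɲ, ɳ/ are [+nasal]. The remaining /ʁ, ɣ, j, ɟ, q/ satisfy [−labial], [−nasal], [+dorsal].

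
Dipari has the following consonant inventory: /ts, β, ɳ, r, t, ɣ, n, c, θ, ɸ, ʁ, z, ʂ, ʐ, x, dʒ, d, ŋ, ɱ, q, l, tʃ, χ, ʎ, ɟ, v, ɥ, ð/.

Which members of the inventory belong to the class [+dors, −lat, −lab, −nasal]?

The [+dorsal] segments are /ɣ, c, ʁ, x, ŋ, q, χ, ʎ, ɟ, ɥ/.
Of those, [−lateral] gives /ɣ, c, ʁ, x, ŋ, q, χ, ɟ, ɥ/.
Intersecting with [−labial] gives /ɣ, c, ʁ, x, ŋ, q, χ, ɟ/.
Within that set, [−nasal] leaves /ɣ, c, ʁ, x, q, χ, ɟ/.

ɣ, c, ʁ, x, q, χ, ɟ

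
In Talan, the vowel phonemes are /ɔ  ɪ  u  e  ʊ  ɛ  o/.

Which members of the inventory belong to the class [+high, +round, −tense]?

First, the [+high] segments are /ɪ, u, ʊ/.
Within that set, [+round] gives /u, ʊ/.
Of those, [−tense] leaves /ʊ/.

ʊ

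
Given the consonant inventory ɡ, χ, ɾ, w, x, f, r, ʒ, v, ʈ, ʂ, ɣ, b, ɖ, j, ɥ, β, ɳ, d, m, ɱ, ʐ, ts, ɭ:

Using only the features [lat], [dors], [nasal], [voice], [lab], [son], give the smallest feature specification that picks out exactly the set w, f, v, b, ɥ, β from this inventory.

[-nasal, +lab]

Every target segment is [-nasal], [+labial]; each remaining inventory member fails at least one of these. Each conjunct is needed — [+labial] alone would also admit /m, ɱ/; [-nasal] alone would also admit /ɡ, χ, ɾ, x, …/ — and no other single listed feature has exactly this extension, so two is the minimum.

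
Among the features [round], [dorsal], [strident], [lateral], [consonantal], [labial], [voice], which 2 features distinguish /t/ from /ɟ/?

[voice], [dorsal]

/t/ (voiceless alveolar stop) and /ɟ/ (voiced palatal stop) agree on [-round], [-strident], [-lateral], [+consonantal], [-labial]. They differ on [voice] (/t/ [-], /ɟ/ [+]), [dorsal] (/t/ [-], /ɟ/ [+]).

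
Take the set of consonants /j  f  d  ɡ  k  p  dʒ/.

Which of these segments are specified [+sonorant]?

j

The feature [sonorant] marks segments produced without turbulent airflow (nasals, liquids, glides, vowels). In this inventory /j/ has that property, so it is [+sonorant]; /f, d, ɡ, k, p, dʒ/ are [−sonorant].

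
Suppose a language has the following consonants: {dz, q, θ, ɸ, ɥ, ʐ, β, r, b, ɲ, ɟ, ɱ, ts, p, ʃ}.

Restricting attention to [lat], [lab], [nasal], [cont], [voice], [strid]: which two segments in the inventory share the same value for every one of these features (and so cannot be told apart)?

On the given features, /ɥ/ and /β/ have an identical profile: [-lateral], [+labial], [-nasal], [+continuant], [+voice], [-strident]. No other two segments in the inventory coincide on all 6 features. (They do differ in [sonorant], [round] and [dorsal], which are not among the given features.)

ɥ, β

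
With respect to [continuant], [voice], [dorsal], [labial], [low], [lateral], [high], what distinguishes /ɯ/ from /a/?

[high], [low]

The two segments share [+continuant], [+voice], [+dorsal], [-labial], [-lateral]. The only features from the list on which they differ: /ɯ/ is [+high] while /a/ is [-high]; /ɯ/ is [-low] while /a/ is [+low].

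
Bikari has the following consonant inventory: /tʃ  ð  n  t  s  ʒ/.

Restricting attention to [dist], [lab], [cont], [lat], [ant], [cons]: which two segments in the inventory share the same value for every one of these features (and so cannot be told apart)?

t, n

/t/ (voiceless alveolar stop) and /n/ (alveolar nasal) are both [−distributed], [−labial], [−continuant], [−lateral], [+anterior], [+consonantal], so none of the listed features separates them. (They do differ in [sonorant], [voice] and [nasal], which are not among the given features.) Every other pair in the inventory differs on at least one listed feature.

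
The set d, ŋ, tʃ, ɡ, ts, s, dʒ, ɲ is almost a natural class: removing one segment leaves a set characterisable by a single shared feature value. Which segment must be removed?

/ŋ, ɲ, tʃ, ts, ɡ, dʒ, d/ are all [−continuant], but /s/ (voiceless alveolar fricative) is [+continuant]. No other single segment can be removed to leave a set sharing one feature value that the removed segment lacks, so /s/ is the odd one out.

s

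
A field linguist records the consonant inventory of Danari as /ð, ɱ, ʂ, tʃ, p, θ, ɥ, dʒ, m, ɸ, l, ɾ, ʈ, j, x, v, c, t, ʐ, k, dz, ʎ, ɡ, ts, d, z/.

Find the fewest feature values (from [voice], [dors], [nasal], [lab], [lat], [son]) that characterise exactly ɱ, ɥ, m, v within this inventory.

Every target segment is [+voice], [+labial]; each remaining inventory member fails at least one of these. Each conjunct is needed — [+labial] alone would also admit /p, ɸ/; [+voice] alone would also admit /ð, dʒ, l, ɾ, …/ — and no other single listed feature has exactly this extension, so two is the minimum.

[+voice, +lab]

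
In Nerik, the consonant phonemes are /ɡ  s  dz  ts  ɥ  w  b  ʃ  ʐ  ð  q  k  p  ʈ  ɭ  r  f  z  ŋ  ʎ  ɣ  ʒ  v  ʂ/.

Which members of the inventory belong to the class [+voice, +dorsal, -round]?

ɡ, ŋ, ʎ, ɣ

Eliminate segments failing any feature: /s, ts, ʃ, q, k, p, ʈ, f, ʂ/ are [-voice]; /dz, b, ʐ, ð, ɭ, r, z, ʒ, v/ are [-dorsal]; /ɥ, w/ are [+round]. The remaining /ɡ, ŋ, ʎ, ɣ/ satisfy [+voice], [+dorsal], [-round].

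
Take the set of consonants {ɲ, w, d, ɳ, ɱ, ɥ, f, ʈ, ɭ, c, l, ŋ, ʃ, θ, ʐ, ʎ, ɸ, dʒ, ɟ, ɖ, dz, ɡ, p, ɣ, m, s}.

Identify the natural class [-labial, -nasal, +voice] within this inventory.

The [-labial] segments are /ɲ, d, ɳ, ʈ, ɭ, c, l, ŋ, ʃ, θ, ʐ, ʎ, dʒ, ɟ, ɖ, dz, ɡ, ɣ, s/.
Then [-nasal] gives /d, ʈ, ɭ, c, l, ʃ, θ, ʐ, ʎ, dʒ, ɟ, ɖ, dz, ɡ, ɣ, s/.
Within that set, [+voice] leaves /d, ɭ, l, ʐ, ʎ, dʒ, ɟ, ɖ, dz, ɡ, ɣ/.

d, ɭ, l, ʐ, ʎ, dʒ, ɟ, ɖ, dz, ɡ, ɣ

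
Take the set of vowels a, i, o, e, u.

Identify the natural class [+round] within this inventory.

The feature [round] marks segments produced with lip rounding. In this inventory /o, u/ have that property, so they are [+round]; /a, i, e/ are [−round].

o, u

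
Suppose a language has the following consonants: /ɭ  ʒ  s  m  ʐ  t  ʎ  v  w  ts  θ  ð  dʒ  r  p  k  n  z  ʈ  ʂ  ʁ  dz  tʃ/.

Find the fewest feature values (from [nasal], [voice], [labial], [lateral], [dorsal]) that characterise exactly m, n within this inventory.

/m, n/ are exactly the [+nasal] segments in the inventory, so a single feature suffices.

[+nasal]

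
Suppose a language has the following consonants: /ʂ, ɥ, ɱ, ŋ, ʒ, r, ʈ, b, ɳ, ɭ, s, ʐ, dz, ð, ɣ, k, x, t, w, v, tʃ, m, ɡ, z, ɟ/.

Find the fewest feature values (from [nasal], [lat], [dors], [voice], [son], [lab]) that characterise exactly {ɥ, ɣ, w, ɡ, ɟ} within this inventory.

/ɥ, ɣ, w, ɡ, ɟ/ are all [+voice], [−nasal], [+dorsal], and no other segment in the inventory matches all three values. Dropping any one of them over-generates: [−nasal, +dorsal] alone would also admit /k, x/; [+voice, +dorsal] alone would also admit /ŋ/; [+voice, −nasal] alone would also admit /ʒ, r, b, ɭ, …/. No other combination of two listed features picks out exactly this set either, so fewer than three features will not do.

[+voice, −nasal, +dors]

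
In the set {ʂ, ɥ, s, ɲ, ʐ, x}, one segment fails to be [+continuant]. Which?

Every segment except /ɲ/ is [+continuant]. /ɲ/ (palatal nasal) is [-continuant], so it is the exception.

ɲ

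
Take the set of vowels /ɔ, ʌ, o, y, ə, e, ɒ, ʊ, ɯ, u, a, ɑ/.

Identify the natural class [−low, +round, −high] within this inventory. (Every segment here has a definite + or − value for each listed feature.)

ɔ, o

Checking each segment against [−low], [+round], [−high]: /ɔ/ (mid back rounded lax vowel), /o/ (mid back rounded tense vowel) satisfy every feature; every other segment in the inventory fails at least one.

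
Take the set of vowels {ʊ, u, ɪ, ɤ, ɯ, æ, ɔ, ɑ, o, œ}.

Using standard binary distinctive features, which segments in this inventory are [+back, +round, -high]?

ɔ, o

Eliminate segments failing any feature: /ʊ, u/ are [+high]; /ɪ, æ, œ/ are [-back]; /ɤ, ɯ, ɑ/ are [-round]. The remaining /ɔ, o/ satisfy [+back], [+round], [-high].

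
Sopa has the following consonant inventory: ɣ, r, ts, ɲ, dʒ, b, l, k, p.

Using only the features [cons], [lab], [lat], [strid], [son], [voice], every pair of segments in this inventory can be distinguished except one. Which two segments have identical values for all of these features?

r, ɲ

On the given features, /r/ and /ɲ/ have an identical profile: [+consonantal], [-labial], [-lateral], [-strident], [+sonorant], [+voice]. No other two segments in the inventory coincide on all 6 features. (They do differ in [nasal], [continuant] and [dorsal], which are not among the given features.)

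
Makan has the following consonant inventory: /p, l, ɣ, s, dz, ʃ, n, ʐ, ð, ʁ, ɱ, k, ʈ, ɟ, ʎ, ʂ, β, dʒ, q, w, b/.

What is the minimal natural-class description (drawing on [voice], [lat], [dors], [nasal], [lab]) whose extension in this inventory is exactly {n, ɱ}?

[+nasal]

/n, ɱ/ are exactly the [+nasal] segments in the inventory, so a single feature suffices.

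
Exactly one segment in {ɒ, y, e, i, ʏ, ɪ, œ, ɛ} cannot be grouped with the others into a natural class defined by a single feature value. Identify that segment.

/i, ʏ, ɛ, e, œ, ɪ, y/ are all [−back], but /ɒ/ (low back rounded vowel) is [+back]. No other single segment can be removed to leave a set sharing one feature value that the removed segment lacks, so /ɒ/ is the odd one out.

ɒ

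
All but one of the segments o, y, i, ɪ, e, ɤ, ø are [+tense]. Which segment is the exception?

ɪ

/ɪ/ is the high front unrounded lax vowel, which is [−tense]; the rest — /o, y, e, ø, i, ɤ/ — are [+tense].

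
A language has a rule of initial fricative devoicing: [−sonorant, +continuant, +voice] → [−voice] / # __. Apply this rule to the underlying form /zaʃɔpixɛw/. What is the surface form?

[saʃɔpixɛw]

/z/ satisfies [−sonorant, +continuant, +voice] and sits in # __. The [−voice] counterpart of the voiced alveolar fricative is /s/. Other segments in /zaʃɔpixɛw/ either fail the structural description or are not in the environment, so the surface form is [saʃɔpixɛw].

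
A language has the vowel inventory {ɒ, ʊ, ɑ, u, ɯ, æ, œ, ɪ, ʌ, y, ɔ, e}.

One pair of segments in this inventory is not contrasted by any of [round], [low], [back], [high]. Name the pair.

ʊ, u

On the given features, /ʊ/ and /u/ have an identical profile: [+round], [-low], [+back], [+high]. No other two segments in the inventory coincide on all 4 features. (They do differ in [tense], which is not among the given features.)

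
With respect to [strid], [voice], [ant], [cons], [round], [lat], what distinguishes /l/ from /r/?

[lateral]

/l/ is the alveolar lateral approximant and /r/ is the alveolar trill. Both are [-strident], [+voice], [+anterior], [+consonantal], [-round]. /l/ is [+lateral] while /r/ is [-lateral], so the distinguishing feature is [lateral].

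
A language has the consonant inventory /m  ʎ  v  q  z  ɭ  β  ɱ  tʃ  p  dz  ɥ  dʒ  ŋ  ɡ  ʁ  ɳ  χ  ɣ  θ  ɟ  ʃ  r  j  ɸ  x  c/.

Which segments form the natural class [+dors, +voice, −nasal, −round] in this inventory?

ʎ, ɡ, ʁ, ɣ, ɟ, j

Eliminate segments failing any feature: /m, v, z, ɭ, β, ɱ, tʃ, p, dz, dʒ, ɳ, θ, ʃ, r, ɸ/ are [−dorsal]; /q, χ, x, c/ are [−voice]; /ɥ/ is [+round]; /ŋ/ is [+nasal]. The remaining /ʎ, ɡ, ʁ, ɣ, ɟ, j/ satisfy [+dorsal], [+voice], [−nasal], [−round].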